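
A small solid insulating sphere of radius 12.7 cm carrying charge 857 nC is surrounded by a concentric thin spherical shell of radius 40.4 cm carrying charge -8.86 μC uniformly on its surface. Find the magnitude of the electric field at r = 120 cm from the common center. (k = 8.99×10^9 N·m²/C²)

E ≈ 5.00×10^4 V/m

Symmetry ⇒ E = E(r) r̂. Gaussian sphere of radius r = 120 cm (r > 40.4 cm, enclosing both).
Q_enc = (857 nC) + (-8.86 μC) = -8.003e-6 C.
Since E is radial and uniform over the Gaussian sphere, Φ = E·4πr² = Q_enc/ε₀.
E = k|Q_enc|/r² = (8.99×10^9)(8.003×10^-6)/(1.2)² = 5.00×10^4 N/C.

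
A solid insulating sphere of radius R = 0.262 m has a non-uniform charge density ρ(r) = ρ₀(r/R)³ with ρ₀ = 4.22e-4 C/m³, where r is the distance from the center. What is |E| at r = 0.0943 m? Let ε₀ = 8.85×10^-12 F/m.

Take a concentric spherical Gaussian surface of radius r = 0.0943 m (r < R).
Q_enc = ∫₀^r ρ(r')·4πr'² dr' = (4πρ₀/R³) ∫₀^r r'^5 dr' = 4πρ₀ r^6/(6·R³) = 3.456e-8 C.
Since E is radial and uniform over the Gaussian sphere, Φ = E·4πr² = Q_enc/ε₀.
E = |Q_enc|/(4πε₀r²) = (3.456e-8)/(4π·8.85×10^-12·(0.0943)²) = 3.49×10^4 N/C.

3.49e4 N/C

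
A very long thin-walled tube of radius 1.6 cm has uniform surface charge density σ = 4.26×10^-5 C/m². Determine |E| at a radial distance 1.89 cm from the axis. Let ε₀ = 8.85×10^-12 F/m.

By cylindrical symmetry E is radial; use a coaxial Gaussian cylinder of radius 1.89 cm and length L (r > 1.6 cm).
The whole shell is enclosed: λ_enc = σ·2πR = (4.26×10^-5)·2π·(0.016) = 4.283e-6 C/m.
By Gauss's law (flux through the curved wall only), E·2πrL = λ_enc L/ε₀.
E = |λ_enc|/(2πε₀r) = (4.283×10^-6)/(2π·8.85×10^-12·0.0189) = 4.07e6 N/C.

4.07e6 N/C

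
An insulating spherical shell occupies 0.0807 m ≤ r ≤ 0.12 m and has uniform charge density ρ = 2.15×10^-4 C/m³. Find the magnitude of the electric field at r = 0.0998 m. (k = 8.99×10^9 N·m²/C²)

E = 3.81×10^5 V/m

Use a concentric Gaussian sphere at r = 0.0998 m (within the shell material, 0.0807 m < r < 0.12 m).
Enclosed charge is the volume from a to r: Q_enc = (4π/3)ρ(r³ − a³) = 4.219×10^-7 C.
Since E is radial and uniform over the Gaussian sphere, Φ = E·4πr² = Q_enc/ε₀.
E = k|Q_enc|/r² = (8.99×10^9)(4.219×10^-7)/(0.0998)² = 3.81e5 N/C.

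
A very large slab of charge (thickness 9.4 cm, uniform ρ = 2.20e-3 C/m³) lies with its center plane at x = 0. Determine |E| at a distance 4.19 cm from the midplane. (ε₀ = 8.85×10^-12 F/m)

By symmetry E is perpendicular to the slab. A Gaussian pillbox from −4.19 cm to +4.19 cm (face area A) lies entirely within the slab.
Q_enc = ρ·(2x)·A and flux = 2EA, so 2EA = 2ρxA/ε₀ ⇒ E = |ρ|x/ε₀.
E = (2.20e-3)(0.0419)/(8.85×10^-12) = 1.04×10^7 N/C.

|E| = 1.04e7 N/C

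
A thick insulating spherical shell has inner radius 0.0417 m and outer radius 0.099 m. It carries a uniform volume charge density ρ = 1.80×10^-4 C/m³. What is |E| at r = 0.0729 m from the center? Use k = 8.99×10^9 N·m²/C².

E = 4.02×10^5 N/C

By spherical symmetry E is radial; choose a Gaussian sphere of radius r = 0.0729 m (within the shell material, 0.0417 m < r < 0.099 m).
Enclosed charge is the volume from a to r: Q_enc = (4π/3)ρ(r³ − a³) = 2.374×10^-7 C.
Gauss's law: E·4πr² = Q_enc/ε₀.
E = k|Q_enc|/r² = (8.99×10^9)(2.374×10^-7)/(0.0729)² = 4.02e5 N/C.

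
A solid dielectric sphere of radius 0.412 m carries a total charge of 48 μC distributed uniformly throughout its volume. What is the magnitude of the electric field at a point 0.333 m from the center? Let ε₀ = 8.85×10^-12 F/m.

E ≈ 2.06×10^6 V/m

Use a concentric Gaussian sphere at r = 0.333 m (r < R).
Only the charge within r is enclosed: Q_enc = Q·(r/R)³ = (48 μC)·(0.333 m/0.412 m)³ = 2.534×10^-5 C.
By Gauss's law, ∮E·dA = E·4πr² = Q_enc/ε₀.
E = |Q_enc|/(4πε₀r²) = (2.534×10^-5)/(4π·8.85×10^-12·(0.333)²) = 2.06e6 N/C.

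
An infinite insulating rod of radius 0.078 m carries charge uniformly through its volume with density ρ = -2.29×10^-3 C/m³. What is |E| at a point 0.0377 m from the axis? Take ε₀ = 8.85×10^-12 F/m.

4.88×10^6 N/C

Coaxial Gaussian cylinder, radius r = 0.0377 m, length L (r < R).
Enclosed charge per unit length: λ_enc = ρ·πr² = (-2.29e-3)π(0.0377)² = -1.023×10^-5 C/m.
Applying ∮E·dA = Q_enc/ε₀ with the end caps contributing no flux:
E = |λ_enc|/(2πε₀r) = (1.023×10^-5)/(2π·8.85×10^-12·0.0377) = 4.88×10^6 N/C.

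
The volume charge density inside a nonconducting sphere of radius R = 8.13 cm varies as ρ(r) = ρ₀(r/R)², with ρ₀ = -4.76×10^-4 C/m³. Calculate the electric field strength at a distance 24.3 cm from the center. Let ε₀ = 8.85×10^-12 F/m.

E ≈ 9.79×10^4 N/C

Symmetry ⇒ E = E(r) r̂. Gaussian sphere of radius r = 24.3 cm (r > R, all charge enclosed).
Q_enc = 4π ∫₀^R ρ₀(r'/R)^2 r'² dr' = 4πρ₀R³/5 = -6.429e-7 C.
Applying ∮E·dA = Q_enc/ε₀ with Φ = E(4πr²):
E = |Q_enc|/(4πε₀r²) = (6.429e-7)/(4π·8.85×10^-12·(0.243)²) = 9.79×10^4 N/C.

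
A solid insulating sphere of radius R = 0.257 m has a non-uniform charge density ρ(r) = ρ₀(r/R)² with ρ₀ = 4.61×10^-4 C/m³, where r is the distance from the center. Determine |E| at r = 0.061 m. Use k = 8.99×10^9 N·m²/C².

By spherical symmetry E is radial; choose a Gaussian sphere of radius r = 0.061 m (r < R).
Integrate the density: Q_enc = 4π ∫₀^r ρ₀(r'/R)^2 r'² dr' = 4πρ₀ r^5/(5·R²) = 1.482×10^-8 C.
Gauss's law: E·4πr² = Q_enc/ε₀.
E = k|Q_enc|/r² = (8.99×10^9)(1.482×10^-8)/(0.061)² = 3.58e4 N/C.

E = 3.58e4 N/C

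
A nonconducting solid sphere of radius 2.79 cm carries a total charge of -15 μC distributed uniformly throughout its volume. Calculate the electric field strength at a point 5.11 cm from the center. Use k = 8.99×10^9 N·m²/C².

5.16e7 V/m

Use a concentric Gaussian sphere at r = 5.11 cm (r > R, so the entire charge is enclosed).
Q_enc = -15 μC = -1.50×10^-5 C.
Applying ∮E·dA = Q_enc/ε₀ with Φ = E(4πr²):
E = k|Q_enc|/r² = (8.99×10^9)(1.50e-5)/(0.0511)² = 5.16e7 N/C.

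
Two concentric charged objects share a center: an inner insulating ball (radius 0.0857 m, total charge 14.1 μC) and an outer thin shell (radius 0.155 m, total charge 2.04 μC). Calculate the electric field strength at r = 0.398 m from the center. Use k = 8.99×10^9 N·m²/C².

|E| ≈ 9.16×10^5 V/m

Use a concentric Gaussian sphere at r = 0.398 m (r > 0.155 m, enclosing both).
Q_enc = (14.1 μC) + (2.04 μC) = 1.614×10^-5 C.
Since E is radial and uniform over the Gaussian sphere, Φ = E·4πr² = Q_enc/ε₀.
E = k|Q_enc|/r² = (8.99×10^9)(1.614×10^-5)/(0.398)² = 9.16×10^5 N/C.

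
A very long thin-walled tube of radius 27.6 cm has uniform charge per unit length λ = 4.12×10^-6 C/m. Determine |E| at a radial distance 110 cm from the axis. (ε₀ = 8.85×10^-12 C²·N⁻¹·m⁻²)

Choose a coaxial cylinder of radius r = 110 cm (arbitrary length L) as the Gaussian surface (r > 27.6 cm).
The full line charge is enclosed: λ_enc = 4.12e-6 C/m.
Gauss's law: E·2πrL = λ_enc L/ε₀.
E = |λ_enc|/(2πε₀r) = (4.12e-6)/(2π·8.85×10^-12·1.1) = 6.74×10^4 N/C.

E ≈ 6.74e4 V/m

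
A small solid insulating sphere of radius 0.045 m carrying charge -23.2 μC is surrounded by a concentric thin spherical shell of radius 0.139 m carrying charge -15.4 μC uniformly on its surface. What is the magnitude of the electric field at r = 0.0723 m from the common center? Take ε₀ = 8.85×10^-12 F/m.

3.99e7 N/C

By spherical symmetry E is radial; choose a Gaussian sphere of radius r = 0.0723 m (between the bodies, 0.045 m < r < 0.139 m).
The shell at 0.139 m lies outside the Gaussian surface, so Q_enc = -23.2 μC = -2.32×10^-5 C.
Gauss's law: E·4πr² = Q_enc/ε₀.
E = |Q_enc|/(4πε₀r²) = (2.32×10^-5)/(4π·8.85×10^-12·(0.0723)²) = 3.99e7 N/C.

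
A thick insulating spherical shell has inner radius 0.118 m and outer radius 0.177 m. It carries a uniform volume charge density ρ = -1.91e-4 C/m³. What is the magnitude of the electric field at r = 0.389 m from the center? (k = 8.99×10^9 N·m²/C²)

Symmetry ⇒ E = E(r) r̂. Gaussian sphere of radius r = 0.389 m (r > 0.177 m, enclosing the whole shell).
Q_enc = ρ·(4π/3)(b³ − a³) = (-1.91×10^-4)·(4π/3)·((0.177)³ − (0.118)³) = -3.122×10^-6 C.
Applying ∮E·dA = Q_enc/ε₀ with Φ = E(4πr²):
E = k|Q_enc|/r² = (8.99×10^9)(3.122e-6)/(0.389)² = 1.85×10^5 N/C.

|E| = 1.85e5 N/C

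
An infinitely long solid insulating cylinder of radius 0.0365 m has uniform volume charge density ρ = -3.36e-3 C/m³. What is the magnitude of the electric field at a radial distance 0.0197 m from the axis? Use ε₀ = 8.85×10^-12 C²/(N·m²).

3.74e6 N/C

Choose a coaxial cylinder of radius r = 0.0197 m (arbitrary length L) as the Gaussian surface (r < R).
Charge inside radius r per length L is ρ·πr²·L, so λ_enc = ρπr² = -4.097e-6 C/m.
Since E is radial and uniform over the curved surface, Φ = E·2πrL = Q_enc/ε₀ = λ_enc L/ε₀.
E = |λ_enc|/(2πε₀r) = (4.097e-6)/(2π·8.85×10^-12·0.0197) = 3.74×10^6 N/C.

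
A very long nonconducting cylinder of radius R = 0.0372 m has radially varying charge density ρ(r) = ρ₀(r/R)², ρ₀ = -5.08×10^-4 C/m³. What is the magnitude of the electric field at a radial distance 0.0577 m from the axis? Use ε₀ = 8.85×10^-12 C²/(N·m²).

|E| = 3.44e5 N/C

Coaxial Gaussian cylinder, radius r = 0.0577 m, length L (r > R, full charge per length enclosed).
λ_enc = 2π ∫₀^R ρ₀(r'/R)^2 r' dr' = 2πρ₀R²/4 = -1.104×10^-6 C/m.
Since E is radial and uniform over the curved surface, Φ = E·2πrL = Q_enc/ε₀ = λ_enc L/ε₀.
E = |λ_enc|/(2πε₀r) = (1.104e-6)/(2π·8.85×10^-12·0.0577) = 3.44e5 N/C.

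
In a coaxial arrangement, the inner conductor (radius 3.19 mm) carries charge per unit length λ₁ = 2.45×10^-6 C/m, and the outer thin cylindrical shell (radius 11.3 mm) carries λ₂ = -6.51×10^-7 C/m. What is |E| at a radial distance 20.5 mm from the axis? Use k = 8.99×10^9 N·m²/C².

Coaxial Gaussian cylinder, radius r = 20.5 mm, length L (r > 11.3 mm, enclosing both).
λ_enc = λ₁ + λ₂ = (2.45e-6) + (-6.51×10^-7) = 1.799×10^-6 C/m.
Since E is radial and uniform over the curved surface, Φ = E·2πrL = Q_enc/ε₀ = λ_enc L/ε₀.
E = 2k|λ_enc|/r = 2(8.99×10^9)(1.799e-6)/(0.0205) = 1.58e6 N/C.

|E| = 1.58×10^6 V/m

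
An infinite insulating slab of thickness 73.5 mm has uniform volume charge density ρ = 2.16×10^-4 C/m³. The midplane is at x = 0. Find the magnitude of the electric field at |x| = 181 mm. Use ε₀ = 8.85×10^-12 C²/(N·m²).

The point |x| = 181 mm lies outside the slab (half-thickness 0.03675 m). A symmetric pillbox spanning the full slab encloses Q_enc = ρ·d·A.
Flux = 2EA ⇒ E = |ρ|d/(2ε₀), independent of distance outside.
E = (2.16×10^-4)(0.0735)/(2·8.85×10^-12) = 8.97×10^5 N/C.

|E| ≈ 8.97×10^5 N/C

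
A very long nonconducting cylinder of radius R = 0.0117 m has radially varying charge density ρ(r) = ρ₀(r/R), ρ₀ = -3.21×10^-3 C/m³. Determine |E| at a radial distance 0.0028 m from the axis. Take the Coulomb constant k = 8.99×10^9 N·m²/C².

Take a coaxial cylindrical Gaussian surface of radius r = 0.0028 m and length L (r < R).
λ_enc = ∫₀^r ρ(r')·2πr' dr' = (2πρ₀/R)·r^3/3 = -1.261×10^-8 C/m.
By Gauss's law (flux through the curved wall only), E·2πrL = λ_enc L/ε₀.
E = 2k|λ_enc|/r = 2(8.99×10^9)(1.261×10^-8)/(0.0028) = 8.10×10^4 N/C.

8.10×10^4 N/C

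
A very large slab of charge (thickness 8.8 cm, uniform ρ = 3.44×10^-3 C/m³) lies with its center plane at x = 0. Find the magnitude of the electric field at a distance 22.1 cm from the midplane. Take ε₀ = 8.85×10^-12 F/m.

The point |x| = 22.1 cm lies outside the slab (half-thickness 0.044 m). A symmetric pillbox spanning the full slab encloses Q_enc = ρ·d·A.
Flux = 2EA ⇒ E = |ρ|d/(2ε₀), independent of distance outside.
E = (3.44×10^-3)(0.088)/(2·8.85×10^-12) = 1.71e7 N/C.

|E| ≈ 1.71e7 N/C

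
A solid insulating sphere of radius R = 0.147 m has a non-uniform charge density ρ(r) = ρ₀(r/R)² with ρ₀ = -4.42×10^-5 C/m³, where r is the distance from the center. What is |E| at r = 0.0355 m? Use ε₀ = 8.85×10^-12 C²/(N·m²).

Symmetry ⇒ E = E(r) r̂. Gaussian sphere of radius r = 0.0355 m (r < R).
Integrate the density: Q_enc = 4π ∫₀^r ρ₀(r'/R)^2 r'² dr' = 4πρ₀ r^5/(5·R²) = -2.898e-10 C.
Since E is radial and uniform over the Gaussian sphere, Φ = E·4πr² = Q_enc/ε₀.
E = |Q_enc|/(4πε₀r²) = (2.898×10^-10)/(4π·8.85×10^-12·(0.0355)²) = 2.07×10^3 N/C.

E ≈ 2.07e3 N/C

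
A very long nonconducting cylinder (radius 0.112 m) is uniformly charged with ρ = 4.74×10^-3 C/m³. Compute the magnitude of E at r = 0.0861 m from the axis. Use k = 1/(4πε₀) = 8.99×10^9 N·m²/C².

Take a coaxial cylindrical Gaussian surface of radius r = 0.0861 m and length L (r < R).
Enclosed charge per unit length: λ_enc = ρ·πr² = (4.74×10^-3)π(0.0861)² = 1.104×10^-4 C/m.
Applying ∮E·dA = Q_enc/ε₀ with the end caps contributing no flux:
E = 2k|λ_enc|/r = 2(8.99×10^9)(1.104×10^-4)/(0.0861) = 2.31×10^7 N/C.

|E| = 2.31e7 N/C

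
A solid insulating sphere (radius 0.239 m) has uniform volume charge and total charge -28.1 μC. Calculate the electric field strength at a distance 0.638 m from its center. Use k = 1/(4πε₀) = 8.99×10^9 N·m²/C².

6.21×10^5 N/C

By spherical symmetry E is radial; choose a Gaussian sphere of radius r = 0.638 m (r > R, so the entire charge is enclosed).
Q_enc = -28.1 μC = -2.81×10^-5 C.
Gauss's law: E·4πr² = Q_enc/ε₀.
E = k|Q_enc|/r² = (8.99×10^9)(2.81×10^-5)/(0.638)² = 6.21×10^5 N/C.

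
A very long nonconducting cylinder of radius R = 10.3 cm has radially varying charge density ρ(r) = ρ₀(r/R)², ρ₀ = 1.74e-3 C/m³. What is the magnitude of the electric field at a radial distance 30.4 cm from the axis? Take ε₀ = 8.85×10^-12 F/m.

E = 1.72×10^6 N/C

Choose a coaxial cylinder of radius r = 30.4 cm (arbitrary length L) as the Gaussian surface (r > R, full charge per length enclosed).
λ_enc = 2π ∫₀^R ρ₀(r'/R)^2 r' dr' = 2πρ₀R²/4 = 2.90e-5 C/m.
By Gauss's law (flux through the curved wall only), E·2πrL = λ_enc L/ε₀.
E = |λ_enc|/(2πε₀r) = (2.90×10^-5)/(2π·8.85×10^-12·0.304) = 1.72×10^6 N/C.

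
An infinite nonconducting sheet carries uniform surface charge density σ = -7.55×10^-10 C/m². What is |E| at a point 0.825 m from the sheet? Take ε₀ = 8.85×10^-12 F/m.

|E| = 42.7 N/C

The symmetry is planar: E is normal to the sheet and the same magnitude on both sides. Take a pillbox straddling the sheet with end-cap area A.
Only the two end caps contribute flux: Φ = 2EA. With Q_enc = σA, Gauss's law gives E = |σ|/(2ε₀).
E = |σ|/(2ε₀) = (7.55×10^-10)/(2·8.85×10^-12) = 42.7 N/C.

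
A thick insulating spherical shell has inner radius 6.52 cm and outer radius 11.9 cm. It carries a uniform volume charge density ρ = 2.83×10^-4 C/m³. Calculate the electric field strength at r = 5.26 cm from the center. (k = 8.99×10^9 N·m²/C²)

Use a concentric Gaussian sphere at r = 5.26 cm (r < 6.52 cm, inside the empty cavity).
No charge is enclosed, so by Gauss's law E·4πr² = 0 ⇒ E = 0.

|E| = 0 V/m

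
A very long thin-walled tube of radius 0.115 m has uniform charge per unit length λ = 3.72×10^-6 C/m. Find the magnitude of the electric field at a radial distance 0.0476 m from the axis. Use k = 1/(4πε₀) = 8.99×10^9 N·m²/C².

By cylindrical symmetry E is radial; use a coaxial Gaussian cylinder of radius 0.0476 m and length L (r < 0.115 m, inside the shell).
All the surface charge lies outside this cylinder: Q_enc = 0, hence E = 0.

|E| = 0 N/C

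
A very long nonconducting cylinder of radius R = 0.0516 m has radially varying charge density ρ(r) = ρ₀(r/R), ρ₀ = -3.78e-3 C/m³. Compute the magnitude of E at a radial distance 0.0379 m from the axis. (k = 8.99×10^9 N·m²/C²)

Choose a coaxial cylinder of radius r = 0.0379 m (arbitrary length L) as the Gaussian surface (r < R).
Integrating ρ over the cross-section to radius r: λ_enc = (2πρ₀/R) ∫₀^r r'^2 dr' = 2πρ₀ r^3/(3·R) = -8.353e-6 C/m.
By Gauss's law (flux through the curved wall only), E·2πrL = λ_enc L/ε₀.
E = 2k|λ_enc|/r = 2(8.99×10^9)(8.353e-6)/(0.0379) = 3.96×10^6 N/C.

E ≈ 3.96×10^6 N/C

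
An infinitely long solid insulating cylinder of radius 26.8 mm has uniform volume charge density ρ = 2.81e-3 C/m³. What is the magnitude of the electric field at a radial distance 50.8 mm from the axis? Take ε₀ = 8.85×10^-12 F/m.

Choose a coaxial cylinder of radius r = 50.8 mm (arbitrary length L) as the Gaussian surface (r > 26.8 mm, full cross-section enclosed).
λ_enc = ρ·πR² = (2.81e-3)π(0.0268)² = 6.341×10^-6 C/m.
By Gauss's law (flux through the curved wall only), E·2πrL = λ_enc L/ε₀.
E = |λ_enc|/(2πε₀r) = (6.341e-6)/(2π·8.85×10^-12·0.0508) = 2.24×10^6 N/C.

|E| ≈ 2.24e6 N/C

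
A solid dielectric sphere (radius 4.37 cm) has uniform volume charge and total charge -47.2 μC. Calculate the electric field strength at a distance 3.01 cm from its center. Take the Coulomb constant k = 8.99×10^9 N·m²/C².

1.53×10^8 V/m

Symmetry ⇒ E = E(r) r̂. Gaussian sphere of radius r = 3.01 cm (r < R).
Only the charge within r is enclosed: Q_enc = Q·(r/R)³ = (-47.2 μC)·(3.01 cm/4.37 cm)³ = -1.542×10^-5 C.
Since E is radial and uniform over the Gaussian sphere, Φ = E·4πr² = Q_enc/ε₀.
E = k|Q_enc|/r² = (8.99×10^9)(1.542×10^-5)/(0.0301)² = 1.53e8 N/C.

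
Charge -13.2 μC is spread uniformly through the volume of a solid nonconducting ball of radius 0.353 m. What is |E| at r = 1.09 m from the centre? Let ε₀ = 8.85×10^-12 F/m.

Take a concentric spherical Gaussian surface of radius r = 1.09 m (r > R, so the entire charge is enclosed).
Q_enc = -13.2 μC = -1.32×10^-5 C.
By Gauss's law, ∮E·dA = E·4πr² = Q_enc/ε₀.
E = |Q_enc|/(4πε₀r²) = (1.32e-5)/(4π·8.85×10^-12·(1.09)²) = 9.99×10^4 N/C.

|E| ≈ 9.99×10^4 V/m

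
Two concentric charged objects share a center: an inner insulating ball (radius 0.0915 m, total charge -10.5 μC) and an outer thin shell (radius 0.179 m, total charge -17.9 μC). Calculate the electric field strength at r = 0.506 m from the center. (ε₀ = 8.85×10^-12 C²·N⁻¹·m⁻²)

By spherical symmetry E is radial; choose a Gaussian sphere of radius r = 0.506 m (r > 0.179 m, enclosing both).
Q_enc = (-10.5 μC) + (-17.9 μC) = -2.84×10^-5 C.
By Gauss's law, ∮E·dA = E·4πr² = Q_enc/ε₀.
E = |Q_enc|/(4πε₀r²) = (2.84e-5)/(4π·8.85×10^-12·(0.506)²) = 9.97e5 N/C.

|E| ≈ 9.97e5 N/C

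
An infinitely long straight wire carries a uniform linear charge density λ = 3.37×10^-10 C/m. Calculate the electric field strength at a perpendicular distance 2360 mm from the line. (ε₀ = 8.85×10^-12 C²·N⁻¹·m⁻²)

Take a coaxial cylindrical Gaussian surface of radius r = 2360 mm and length L.
Q_enc = λL, so λ_enc = 3.37×10^-10 C/m.
Gauss's law: E·2πrL = λ_enc L/ε₀.
E = |λ_enc|/(2πε₀r) = (3.37e-10)/(2π·8.85×10^-12·2.36) = 2.57 N/C.

E = 2.57 N/C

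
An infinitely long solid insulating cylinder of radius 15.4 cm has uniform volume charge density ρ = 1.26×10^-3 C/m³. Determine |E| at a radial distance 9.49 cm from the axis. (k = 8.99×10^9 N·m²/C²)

Take a coaxial cylindrical Gaussian surface of radius r = 9.49 cm and length L (r < R).
Enclosed charge per unit length: λ_enc = ρ·πr² = (1.26e-3)π(0.0949)² = 3.565×10^-5 C/m.
By Gauss's law (flux through the curved wall only), E·2πrL = λ_enc L/ε₀.
E = 2k|λ_enc|/r = 2(8.99×10^9)(3.565×10^-5)/(0.0949) = 6.75×10^6 N/C.

|E| = 6.75×10^6 V/m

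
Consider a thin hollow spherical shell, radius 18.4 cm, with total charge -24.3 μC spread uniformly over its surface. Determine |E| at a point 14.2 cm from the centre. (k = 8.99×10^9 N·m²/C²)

Take a concentric spherical Gaussian surface of radius r = 14.2 cm (inside the shell, r < 18.4 cm).
No charge lies within this surface, so Q_enc = 0 and Gauss's law gives E·4πr² = 0 ⇒ E = 0.

|E| = 0 V/m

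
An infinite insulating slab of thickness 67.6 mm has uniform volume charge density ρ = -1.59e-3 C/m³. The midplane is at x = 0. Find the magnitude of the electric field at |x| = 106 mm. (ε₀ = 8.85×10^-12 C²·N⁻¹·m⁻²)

|E| = 6.07×10^6 N/C

The point |x| = 106 mm lies outside the slab (half-thickness 0.0338 m). A symmetric pillbox spanning the full slab encloses Q_enc = ρ·d·A.
Flux = 2EA ⇒ E = |ρ|d/(2ε₀), independent of distance outside.
E = (1.59×10^-3)(0.0676)/(2·8.85×10^-12) = 6.07e6 N/C.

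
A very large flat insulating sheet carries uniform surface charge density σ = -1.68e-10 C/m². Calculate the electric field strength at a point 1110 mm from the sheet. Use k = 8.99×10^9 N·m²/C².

E ≈ 9.49 N/C

By planar symmetry E is perpendicular to the sheet and uniform; use a Gaussian pillbox with flat faces of area A on each side of the sheet.
Only the two end caps contribute flux: Φ = 2EA. With Q_enc = σA, Gauss's law gives E = |σ|/(2ε₀).
E = 2πk|σ| = 2π(8.99×10^9)(1.68×10^-10) = 9.49 N/C.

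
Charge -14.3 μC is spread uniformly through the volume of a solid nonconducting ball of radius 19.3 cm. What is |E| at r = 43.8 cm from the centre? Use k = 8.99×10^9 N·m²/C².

Symmetry ⇒ E = E(r) r̂. Gaussian sphere of radius r = 43.8 cm (r > R, so the entire charge is enclosed).
Q_enc = -14.3 μC = -1.43×10^-5 C.
Since E is radial and uniform over the Gaussian sphere, Φ = E·4πr² = Q_enc/ε₀.
E = k|Q_enc|/r² = (8.99×10^9)(1.43×10^-5)/(0.438)² = 6.70e5 N/C.

|E| = 6.70×10^5 N/C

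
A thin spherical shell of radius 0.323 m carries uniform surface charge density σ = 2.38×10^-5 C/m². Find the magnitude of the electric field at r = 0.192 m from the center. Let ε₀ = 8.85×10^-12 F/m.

By spherical symmetry E is radial; choose a Gaussian sphere of radius r = 0.192 m (inside the shell, r < 0.323 m).
All the charge is outside the Gaussian surface: Q_enc = 0, hence E = 0 everywhere inside the shell.

|E| = 0 N/C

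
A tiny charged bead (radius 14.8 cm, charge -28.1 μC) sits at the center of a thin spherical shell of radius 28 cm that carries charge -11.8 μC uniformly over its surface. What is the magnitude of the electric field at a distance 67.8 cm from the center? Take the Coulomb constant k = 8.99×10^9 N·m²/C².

By spherical symmetry E is radial; choose a Gaussian sphere of radius r = 67.8 cm (r > 28 cm, enclosing both).
Q_enc = (-28.1 μC) + (-11.8 μC) = -3.99×10^-5 C.
By Gauss's law, ∮E·dA = E·4πr² = Q_enc/ε₀.
E = k|Q_enc|/r² = (8.99×10^9)(3.99×10^-5)/(0.678)² = 7.80×10^5 N/C.

|E| ≈ 7.80e5 V/m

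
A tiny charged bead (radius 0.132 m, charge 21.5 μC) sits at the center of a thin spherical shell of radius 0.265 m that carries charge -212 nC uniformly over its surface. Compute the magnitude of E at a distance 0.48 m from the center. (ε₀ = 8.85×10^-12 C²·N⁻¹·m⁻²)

E = 8.31×10^5 V/m

Use a concentric Gaussian sphere at r = 0.48 m (r > 0.265 m, enclosing both).
Q_enc = (21.5 μC) + (-212 nC) = 2.129×10^-5 C.
Gauss's law: E·4πr² = Q_enc/ε₀.
E = |Q_enc|/(4πε₀r²) = (2.129e-5)/(4π·8.85×10^-12·(0.48)²) = 8.31×10^5 N/C.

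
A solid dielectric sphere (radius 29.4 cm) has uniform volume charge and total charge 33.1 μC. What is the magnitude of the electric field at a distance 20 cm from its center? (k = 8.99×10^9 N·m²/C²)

Take a concentric spherical Gaussian surface of radius r = 20 cm (r < R).
For a uniform sphere the enclosed fraction is (r/R)³, so Q_enc = (33.1 μC)(0.2/0.294)³ = 1.042e-5 C.
Since E is radial and uniform over the Gaussian sphere, Φ = E·4πr² = Q_enc/ε₀.
E = k|Q_enc|/r² = (8.99×10^9)(1.042×10^-5)/(0.2)² = 2.34×10^6 N/C.

E ≈ 2.34e6 V/m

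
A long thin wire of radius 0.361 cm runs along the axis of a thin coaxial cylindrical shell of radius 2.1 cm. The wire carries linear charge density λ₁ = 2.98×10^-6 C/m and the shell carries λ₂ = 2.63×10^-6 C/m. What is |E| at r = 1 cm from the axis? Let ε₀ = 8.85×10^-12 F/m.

E ≈ 5.36×10^6 N/C

Choose a coaxial cylinder of radius r = 1 cm (arbitrary length L) as the Gaussian surface (between the conductors, 0.361 cm < r < 2.1 cm).
The shell at 2.1 cm lies outside the Gaussian surface, so λ_enc = λ₁ = 2.98e-6 C/m.
By Gauss's law (flux through the curved wall only), E·2πrL = λ_enc L/ε₀.
E = |λ_enc|/(2πε₀r) = (2.98×10^-6)/(2π·8.85×10^-12·0.01) = 5.36×10^6 N/C.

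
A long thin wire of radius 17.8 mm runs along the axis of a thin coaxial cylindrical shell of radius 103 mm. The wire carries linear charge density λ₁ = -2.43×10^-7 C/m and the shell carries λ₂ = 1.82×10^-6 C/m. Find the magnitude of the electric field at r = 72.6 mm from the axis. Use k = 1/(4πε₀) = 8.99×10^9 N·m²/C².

Choose a coaxial cylinder of radius r = 72.6 mm (arbitrary length L) as the Gaussian surface (between the conductors, 17.8 mm < r < 103 mm).
The shell at 103 mm lies outside the Gaussian surface, so λ_enc = λ₁ = -2.43e-7 C/m.
Since E is radial and uniform over the curved surface, Φ = E·2πrL = Q_enc/ε₀ = λ_enc L/ε₀.
E = 2k|λ_enc|/r = 2(8.99×10^9)(2.43×10^-7)/(0.0726) = 6.02×10^4 N/C.

E ≈ 6.02e4 N/C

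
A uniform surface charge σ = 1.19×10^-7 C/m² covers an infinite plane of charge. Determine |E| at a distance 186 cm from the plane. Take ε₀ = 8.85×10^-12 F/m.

By planar symmetry E is perpendicular to the sheet and uniform; use a Gaussian pillbox with flat faces of area A on each side of the sheet.
Only the two end caps contribute flux: Φ = 2EA. With Q_enc = σA, Gauss's law gives E = |σ|/(2ε₀).
E = |σ|/(2ε₀) = (1.19×10^-7)/(2·8.85×10^-12) = 6.72e3 N/C.

E = 6.72×10^3 N/C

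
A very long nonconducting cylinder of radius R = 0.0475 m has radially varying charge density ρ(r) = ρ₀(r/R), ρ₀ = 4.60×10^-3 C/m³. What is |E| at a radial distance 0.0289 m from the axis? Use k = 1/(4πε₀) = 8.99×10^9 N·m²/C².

Coaxial Gaussian cylinder, radius r = 0.0289 m, length L (r < R).
λ_enc = ∫₀^r ρ(r')·2πr' dr' = (2πρ₀/R)·r^3/3 = 4.896e-6 C/m.
By Gauss's law (flux through the curved wall only), E·2πrL = λ_enc L/ε₀.
E = 2k|λ_enc|/r = 2(8.99×10^9)(4.896e-6)/(0.0289) = 3.05×10^6 N/C.

3.05×10^6 N/C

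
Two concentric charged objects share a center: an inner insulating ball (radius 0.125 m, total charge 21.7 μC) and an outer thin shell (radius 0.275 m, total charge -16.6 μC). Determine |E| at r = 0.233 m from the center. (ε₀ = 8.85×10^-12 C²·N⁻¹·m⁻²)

Use a concentric Gaussian sphere at r = 0.233 m (between the bodies, 0.125 m < r < 0.275 m).
The shell at 0.275 m lies outside the Gaussian surface, so Q_enc = 21.7 μC = 2.17e-5 C.
Gauss's law: E·4πr² = Q_enc/ε₀.
E = |Q_enc|/(4πε₀r²) = (2.17e-5)/(4π·8.85×10^-12·(0.233)²) = 3.59e6 N/C.

3.59×10^6 V/m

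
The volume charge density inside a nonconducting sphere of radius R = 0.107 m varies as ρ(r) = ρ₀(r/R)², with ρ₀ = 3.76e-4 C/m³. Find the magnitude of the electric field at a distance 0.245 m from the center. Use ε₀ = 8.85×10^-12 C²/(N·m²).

E ≈ 1.73×10^5 N/C

Use a concentric Gaussian sphere at r = 0.245 m (r > R, all charge enclosed).
Q_enc = 4π ∫₀^R ρ₀(r'/R)^2 r'² dr' = 4πρ₀R³/5 = 1.158e-6 C.
Since E is radial and uniform over the Gaussian sphere, Φ = E·4πr² = Q_enc/ε₀.
E = |Q_enc|/(4πε₀r²) = (1.158×10^-6)/(4π·8.85×10^-12·(0.245)²) = 1.73×10^5 N/C.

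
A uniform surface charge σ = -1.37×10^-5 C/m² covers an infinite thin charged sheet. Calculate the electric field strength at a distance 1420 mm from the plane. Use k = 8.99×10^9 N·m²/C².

E ≈ 7.74×10^5 N/C

The symmetry is planar: E is normal to the sheet and the same magnitude on both sides. Take a pillbox straddling the sheet with end-cap area A.
Flux Φ = 2EA and Q_enc = σA, so 2EA = σA/ε₀ ⇒ E = |σ|/(2ε₀), independent of distance.
E = 2πk|σ| = 2π(8.99×10^9)(1.37e-5) = 7.74×10^5 N/C.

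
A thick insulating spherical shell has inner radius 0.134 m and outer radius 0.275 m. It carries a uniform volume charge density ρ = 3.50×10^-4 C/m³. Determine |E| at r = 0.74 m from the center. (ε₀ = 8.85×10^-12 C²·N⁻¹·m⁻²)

E = 4.43e5 V/m

Take a concentric spherical Gaussian surface of radius r = 0.74 m (r > 0.275 m, enclosing the whole shell).
Q_enc = ρ·(4π/3)(b³ − a³) = (3.50×10^-4)·(4π/3)·((0.275)³ − (0.134)³) = 2.696e-5 C.
Applying ∮E·dA = Q_enc/ε₀ with Φ = E(4πr²):
E = |Q_enc|/(4πε₀r²) = (2.696e-5)/(4π·8.85×10^-12·(0.74)²) = 4.43×10^5 N/C.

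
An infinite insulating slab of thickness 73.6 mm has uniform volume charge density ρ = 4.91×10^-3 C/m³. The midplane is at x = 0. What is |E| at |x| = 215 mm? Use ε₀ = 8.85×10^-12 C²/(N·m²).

The point |x| = 215 mm lies outside the slab (half-thickness 0.0368 m). A symmetric pillbox spanning the full slab encloses Q_enc = ρ·d·A.
Flux = 2EA ⇒ E = |ρ|d/(2ε₀), independent of distance outside.
E = (4.91e-3)(0.0736)/(2·8.85×10^-12) = 2.04e7 N/C.

E ≈ 2.04×10^7 N/C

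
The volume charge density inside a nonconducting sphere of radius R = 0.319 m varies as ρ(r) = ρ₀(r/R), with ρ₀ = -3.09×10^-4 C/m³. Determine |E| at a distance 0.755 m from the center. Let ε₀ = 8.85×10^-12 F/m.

4.97e5 N/C

Take a concentric spherical Gaussian surface of radius r = 0.755 m (r > R, all charge enclosed).
Q_enc = 4π ∫₀^R ρ₀(r'/R)^1 r'² dr' = 4πρ₀R³/4 = -3.151×10^-5 C.
Applying ∮E·dA = Q_enc/ε₀ with Φ = E(4πr²):
E = |Q_enc|/(4πε₀r²) = (3.151×10^-5)/(4π·8.85×10^-12·(0.755)²) = 4.97×10^5 N/C.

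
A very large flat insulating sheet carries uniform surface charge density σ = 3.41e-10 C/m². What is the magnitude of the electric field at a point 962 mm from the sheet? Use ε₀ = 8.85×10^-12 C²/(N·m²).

Choose a cylindrical pillbox piercing the sheet, end faces (area A) parallel to it.
Only the two end caps contribute flux: Φ = 2EA. With Q_enc = σA, Gauss's law gives E = |σ|/(2ε₀).
E = |σ|/(2ε₀) = (3.41×10^-10)/(2·8.85×10^-12) = 19.3 N/C.

|E| ≈ 19.3 N/C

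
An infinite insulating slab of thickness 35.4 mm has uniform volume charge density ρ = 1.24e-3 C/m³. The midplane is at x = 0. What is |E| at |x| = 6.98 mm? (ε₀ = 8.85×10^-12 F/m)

E = 9.78×10^5 N/C

By symmetry E is perpendicular to the slab. A Gaussian pillbox from −6.98 mm to +6.98 mm (face area A) lies entirely within the slab.
Q_enc = ρ·(2x)·A and flux = 2EA, so 2EA = 2ρxA/ε₀ ⇒ E = |ρ|x/ε₀.
E = (1.24×10^-3)(0.00698)/(8.85×10^-12) = 9.78×10^5 N/C.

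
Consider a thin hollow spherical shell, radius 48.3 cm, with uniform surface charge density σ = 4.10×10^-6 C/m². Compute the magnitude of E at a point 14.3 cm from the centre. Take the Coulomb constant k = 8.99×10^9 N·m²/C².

|E| = 0 N/C

Symmetry ⇒ E = E(r) r̂. Gaussian sphere of radius r = 14.3 cm (inside the shell, r < 48.3 cm).
All the charge is outside the Gaussian surface: Q_enc = 0, hence E = 0 everywhere inside the shell.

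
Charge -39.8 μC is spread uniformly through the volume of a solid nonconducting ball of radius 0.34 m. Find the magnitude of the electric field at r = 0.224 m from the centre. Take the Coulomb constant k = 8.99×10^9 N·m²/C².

Symmetry ⇒ E = E(r) r̂. Gaussian sphere of radius r = 0.224 m (r < R).
For a uniform sphere the enclosed fraction is (r/R)³, so Q_enc = (-39.8 μC)(0.224/0.34)³ = -1.138e-5 C.
Since E is radial and uniform over the Gaussian sphere, Φ = E·4πr² = Q_enc/ε₀.
E = k|Q_enc|/r² = (8.99×10^9)(1.138×10^-5)/(0.224)² = 2.04×10^6 N/C.

|E| = 2.04e6 N/C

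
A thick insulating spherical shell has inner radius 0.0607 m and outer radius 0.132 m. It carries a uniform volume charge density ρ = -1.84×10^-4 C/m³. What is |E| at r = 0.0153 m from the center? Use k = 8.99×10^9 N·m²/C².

Use a concentric Gaussian sphere at r = 0.0153 m (r < 0.0607 m, inside the empty cavity).
Q_enc = 0 (all charge lies at larger r); Gauss's law gives E = 0.

E = 0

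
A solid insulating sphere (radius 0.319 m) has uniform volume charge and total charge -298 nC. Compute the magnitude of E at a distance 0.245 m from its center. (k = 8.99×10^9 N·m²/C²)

By spherical symmetry E is radial; choose a Gaussian sphere of radius r = 0.245 m (r < R).
Only the charge within r is enclosed: Q_enc = Q·(r/R)³ = (-298 nC)·(0.245 m/0.319 m)³ = -1.35×10^-7 C.
By Gauss's law, ∮E·dA = E·4πr² = Q_enc/ε₀.
E = k|Q_enc|/r² = (8.99×10^9)(1.35×10^-7)/(0.245)² = 2.02×10^4 N/C.

|E| ≈ 2.02e4 N/C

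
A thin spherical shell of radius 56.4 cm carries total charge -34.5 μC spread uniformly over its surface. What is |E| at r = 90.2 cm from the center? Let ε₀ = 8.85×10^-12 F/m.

Take a concentric spherical Gaussian surface of radius r = 90.2 cm (r > 56.4 cm).
The entire shell is enclosed: Q_enc = -3.45e-5 C.
By Gauss's law, ∮E·dA = E·4πr² = Q_enc/ε₀.
E = |Q_enc|/(4πε₀r²) = (3.45e-5)/(4π·8.85×10^-12·(0.902)²) = 3.81e5 N/C.

E = 3.81×10^5 N/C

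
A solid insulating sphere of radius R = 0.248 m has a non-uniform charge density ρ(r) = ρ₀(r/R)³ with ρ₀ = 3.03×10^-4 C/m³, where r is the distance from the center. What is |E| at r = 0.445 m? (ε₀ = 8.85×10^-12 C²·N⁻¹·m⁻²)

|E| = 4.40×10^5 N/C

Symmetry ⇒ E = E(r) r̂. Gaussian sphere of radius r = 0.445 m (r > R, all charge enclosed).
Q_enc = 4π ∫₀^R ρ₀(r'/R)^3 r'² dr' = 4πρ₀R³/6 = 9.68e-6 C.
Applying ∮E·dA = Q_enc/ε₀ with Φ = E(4πr²):
E = |Q_enc|/(4πε₀r²) = (9.68e-6)/(4π·8.85×10^-12·(0.445)²) = 4.40×10^5 N/C.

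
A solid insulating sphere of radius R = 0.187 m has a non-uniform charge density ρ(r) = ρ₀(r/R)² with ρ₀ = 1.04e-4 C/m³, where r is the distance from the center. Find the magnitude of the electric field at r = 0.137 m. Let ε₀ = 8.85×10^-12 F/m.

|E| ≈ 1.73×10^5 N/C

By spherical symmetry E is radial; choose a Gaussian sphere of radius r = 0.137 m (r < R).
Q_enc = ∫₀^r ρ(r')·4πr'² dr' = (4πρ₀/R²) ∫₀^r r'^4 dr' = 4πρ₀ r^5/(5·R²) = 3.607×10^-7 C.
By Gauss's law, ∮E·dA = E·4πr² = Q_enc/ε₀.
E = |Q_enc|/(4πε₀r²) = (3.607e-7)/(4π·8.85×10^-12·(0.137)²) = 1.73×10^5 N/C.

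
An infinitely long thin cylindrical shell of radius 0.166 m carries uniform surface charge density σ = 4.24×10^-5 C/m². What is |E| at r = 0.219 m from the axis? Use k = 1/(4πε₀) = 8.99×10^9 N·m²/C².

By cylindrical symmetry E is radial; use a coaxial Gaussian cylinder of radius 0.219 m and length L (r > 0.166 m).
The whole shell is enclosed: λ_enc = σ·2πR = (4.24×10^-5)·2π·(0.166) = 4.422×10^-5 C/m.
Applying ∮E·dA = Q_enc/ε₀ with the end caps contributing no flux:
E = 2k|λ_enc|/r = 2(8.99×10^9)(4.422×10^-5)/(0.219) = 3.63×10^6 N/C.

E ≈ 3.63e6 N/C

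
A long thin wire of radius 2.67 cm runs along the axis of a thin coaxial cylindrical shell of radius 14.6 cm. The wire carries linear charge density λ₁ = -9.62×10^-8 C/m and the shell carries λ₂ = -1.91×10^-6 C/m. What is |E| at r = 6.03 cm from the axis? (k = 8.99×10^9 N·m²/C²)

By cylindrical symmetry E is radial; use a coaxial Gaussian cylinder of radius 6.03 cm and length L (between the conductors, 2.67 cm < r < 14.6 cm).
Only the inner wire is enclosed; the outer shell contributes nothing inside itself. λ_enc = λ₁ = -9.62e-8 C/m.
Gauss's law: E·2πrL = λ_enc L/ε₀.
E = 2k|λ_enc|/r = 2(8.99×10^9)(9.62e-8)/(0.0603) = 2.87×10^4 N/C.

E = 2.87×10^4 N/C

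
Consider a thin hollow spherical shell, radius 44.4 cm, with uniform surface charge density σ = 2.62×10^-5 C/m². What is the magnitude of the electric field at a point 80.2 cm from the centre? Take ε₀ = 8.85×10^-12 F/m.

|E| = 9.07e5 N/C

By spherical symmetry E is radial; choose a Gaussian sphere of radius r = 80.2 cm (r > 44.4 cm).
The entire shell is enclosed: Q_enc = σ·4πR² = (2.62×10^-5)·4π·(0.444)² = 6.49×10^-5 C.
Applying ∮E·dA = Q_enc/ε₀ with Φ = E(4πr²):
E = |Q_enc|/(4πε₀r²) = (6.49×10^-5)/(4π·8.85×10^-12·(0.802)²) = 9.07e5 N/C.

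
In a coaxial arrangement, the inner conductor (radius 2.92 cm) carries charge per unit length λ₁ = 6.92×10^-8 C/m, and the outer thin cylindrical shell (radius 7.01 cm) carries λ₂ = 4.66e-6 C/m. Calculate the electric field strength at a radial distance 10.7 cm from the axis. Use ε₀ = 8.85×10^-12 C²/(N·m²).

By cylindrical symmetry E is radial; use a coaxial Gaussian cylinder of radius 10.7 cm and length L (r > 7.01 cm, enclosing both).
λ_enc = λ₁ + λ₂ = (6.92e-8) + (4.66e-6) = 4.729e-6 C/m.
By Gauss's law (flux through the curved wall only), E·2πrL = λ_enc L/ε₀.
E = |λ_enc|/(2πε₀r) = (4.729×10^-6)/(2π·8.85×10^-12·0.107) = 7.95e5 N/C.

7.95e5 V/m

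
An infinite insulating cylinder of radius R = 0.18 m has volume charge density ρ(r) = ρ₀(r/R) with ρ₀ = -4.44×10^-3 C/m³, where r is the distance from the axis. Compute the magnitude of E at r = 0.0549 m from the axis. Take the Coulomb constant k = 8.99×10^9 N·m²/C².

|E| ≈ 2.80×10^6 N/C

Coaxial Gaussian cylinder, radius r = 0.0549 m, length L (r < R).
λ_enc = ∫₀^r ρ(r')·2πr' dr' = (2πρ₀/R)·r^3/3 = -8.548×10^-6 C/m.
Since E is radial and uniform over the curved surface, Φ = E·2πrL = Q_enc/ε₀ = λ_enc L/ε₀.
E = 2k|λ_enc|/r = 2(8.99×10^9)(8.548e-6)/(0.0549) = 2.80×10^6 N/C.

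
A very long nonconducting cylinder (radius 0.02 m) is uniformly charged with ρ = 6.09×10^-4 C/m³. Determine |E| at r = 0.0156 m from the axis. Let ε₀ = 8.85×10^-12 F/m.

Choose a coaxial cylinder of radius r = 0.0156 m (arbitrary length L) as the Gaussian surface (r < R).
Charge inside radius r per length L is ρ·πr²·L, so λ_enc = ρπr² = 4.656×10^-7 C/m.
Since E is radial and uniform over the curved surface, Φ = E·2πrL = Q_enc/ε₀ = λ_enc L/ε₀.
E = |λ_enc|/(2πε₀r) = (4.656×10^-7)/(2π·8.85×10^-12·0.0156) = 5.37×10^5 N/C.

5.37e5 N/C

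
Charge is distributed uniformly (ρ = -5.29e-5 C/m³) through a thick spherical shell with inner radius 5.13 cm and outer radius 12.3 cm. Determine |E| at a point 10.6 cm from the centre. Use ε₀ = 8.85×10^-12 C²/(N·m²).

Use a concentric Gaussian sphere at r = 10.6 cm (within the shell material, 5.13 cm < r < 12.3 cm).
Enclosed charge is the volume from a to r: Q_enc = (4π/3)ρ(r³ − a³) = -2.34e-7 C.
Gauss's law: E·4πr² = Q_enc/ε₀.
E = |Q_enc|/(4πε₀r²) = (2.34e-7)/(4π·8.85×10^-12·(0.106)²) = 1.87×10^5 N/C.

E ≈ 1.87×10^5 N/C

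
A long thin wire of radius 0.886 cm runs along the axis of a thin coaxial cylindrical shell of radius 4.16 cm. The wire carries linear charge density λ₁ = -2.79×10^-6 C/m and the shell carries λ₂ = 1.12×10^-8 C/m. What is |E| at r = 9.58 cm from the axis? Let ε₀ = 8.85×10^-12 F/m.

E = 5.22×10^5 V/m

Coaxial Gaussian cylinder, radius r = 9.58 cm, length L (r > 4.16 cm, enclosing both).
λ_enc = λ₁ + λ₂ = (-2.79e-6) + (1.12e-8) = -2.779×10^-6 C/m.
Gauss's law: E·2πrL = λ_enc L/ε₀.
E = |λ_enc|/(2πε₀r) = (2.779e-6)/(2π·8.85×10^-12·0.0958) = 5.22×10^5 N/C.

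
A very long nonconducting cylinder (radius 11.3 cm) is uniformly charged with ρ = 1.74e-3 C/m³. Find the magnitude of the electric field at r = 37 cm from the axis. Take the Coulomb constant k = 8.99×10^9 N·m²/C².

|E| = 3.39×10^6 N/C

Coaxial Gaussian cylinder, radius r = 37 cm, length L (r > 11.3 cm, full cross-section enclosed).
λ_enc = ρ·πR² = (1.74e-3)π(0.113)² = 6.98×10^-5 C/m.
Applying ∮E·dA = Q_enc/ε₀ with the end caps contributing no flux:
E = 2k|λ_enc|/r = 2(8.99×10^9)(6.98e-5)/(0.37) = 3.39e6 N/C.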